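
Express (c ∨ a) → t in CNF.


Step 1: Rewrite as ¬(c ∨ a) ∨ t = (¬c ∧ ¬a) ∨ t.
Step 2: Distribute ∨ over ∧.

((¬c) ∨ t) ∧ ((¬a) ∨ t)


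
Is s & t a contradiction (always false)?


Truth table over {s, t}:
s | t | φ
---------
False | False | False
True | False | False
False | True | False
True | True | True
Satisfying assignment at row 4: s=True, t=True gives True.

No, it is not a contradiction.


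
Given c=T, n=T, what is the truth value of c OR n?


Disjunction is false only when both operands are false.
Substitute: c=T, n=T.
T OR T evaluates to T.

T


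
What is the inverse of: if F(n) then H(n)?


The inverse of (P → Q) is (¬P → ¬Q). It is equivalent to the converse, not to the original.
Here P = 'F(n)' and Q = 'H(n)'.

If not (F(n)), then not (H(n)).


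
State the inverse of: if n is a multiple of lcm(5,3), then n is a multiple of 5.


The inverse of (P → Q) is (¬P → ¬Q). It is equivalent to the converse, not to the original.
Here P = 'n is a multiple of lcm(5,3)' and Q = 'n is a multiple of 5'.

If not (n is a multiple of lcm(5,3)), then not (n is a multiple of 5).


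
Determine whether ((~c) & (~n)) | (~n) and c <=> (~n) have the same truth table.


Compare truth tables:
c | n | φ | ψ
-------------
False | False | True | False
True | False | True | True
False | True | False | True
True | True | False | False
They differ at row 1 (c=False, n=False): φ=True but ψ=False.

No, they are not logically equivalent.


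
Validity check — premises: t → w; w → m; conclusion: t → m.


This matches the form of hypothetical syllogism: the conclusion follows in every model of the premises.

Valid.


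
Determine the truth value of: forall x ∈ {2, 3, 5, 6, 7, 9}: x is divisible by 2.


Evaluate the predicate on each element: 2:True, 3:False, 5:False, 6:True, 7:False, 9:False.
Counterexample x = 3 fails the predicate.

False


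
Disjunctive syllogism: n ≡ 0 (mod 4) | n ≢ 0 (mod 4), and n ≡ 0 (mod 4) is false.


Disjunctive syllogism: from (P ∨ Q) and ¬P, infer Q.
One disjunct, 'n ≡ 0 (mod 4)', is ruled out; the other must hold.

n ≢ 0 (mod 4)


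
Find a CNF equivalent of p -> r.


Step 1: Rewrite p → r as ¬p ∨ r.

(NOT p) OR r


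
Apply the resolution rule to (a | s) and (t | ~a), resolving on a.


The clauses contain complementary literals a and ~a.
Resolution eliminates this pair and disjoins the remaining literals (merging duplicates).

(s | t)


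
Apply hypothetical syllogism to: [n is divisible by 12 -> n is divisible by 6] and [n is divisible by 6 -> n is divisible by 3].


Hypothetical syllogism: from (P → Q) and (Q → R), infer (P → R).
Chain the two implications through the shared middle term 'n is divisible by 6'.

n is divisible by 12 -> n is divisible by 3


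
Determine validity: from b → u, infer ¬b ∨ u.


This matches the form of material implication: the conclusion follows in every model of the premises.

Valid.


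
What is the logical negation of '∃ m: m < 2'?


¬(∀ x: φ) = ∃ x: ¬φ, and ¬(∃ x: φ) = ∀ x: ¬φ.
Apply to the existential statement.

∀ m: ¬(m < 2)


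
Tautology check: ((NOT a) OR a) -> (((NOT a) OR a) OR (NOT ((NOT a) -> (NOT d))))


Build the truth table over {a, d}:
a | d | φ
---------
F | F | T
T | F | T
F | T | T
T | T | T
Every row evaluates to true.

Yes, it is a tautology.


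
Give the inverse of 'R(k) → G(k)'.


The inverse of (P → Q) is (¬P → ¬Q). It is equivalent to the converse, not to the original.
Here P = 'R(k)' and Q = 'G(k)'.

If not (R(k)), then not (G(k)).


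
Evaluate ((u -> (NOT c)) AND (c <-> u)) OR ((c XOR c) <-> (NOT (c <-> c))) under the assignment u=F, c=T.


Substitute u=F, c=T:
NOT c = F
u -> (NOT c) = F -> F = T
c <-> u = T <-> F = F
(u -> (NOT c)) AND (c <-> u) = T AND F = F
c XOR c = T XOR T = F
c <-> c = T <-> T = T
NOT (c <-> c) = F
(c XOR c) <-> (NOT (c <-> c)) = F <-> F = T
((u -> (NOT c)) AND (c <-> u)) OR ((c XOR c) <-> (NOT (c <-> c))) = F OR T = T

T


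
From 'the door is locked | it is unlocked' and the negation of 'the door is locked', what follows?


Disjunctive syllogism: from (P ∨ Q) and ¬P, infer Q.
One disjunct, 'the door is locked', is ruled out; the other must hold.

it is unlocked


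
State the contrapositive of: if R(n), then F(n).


The contrapositive of (P → Q) is (¬Q → ¬P); it is logically equivalent to the original.
Here P = 'R(n)' and Q = 'F(n)'.

If not (F(n)), then not (R(n)).


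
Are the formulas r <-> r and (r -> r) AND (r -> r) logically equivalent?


Compare truth tables:
r | φ | ψ
---------
F | T | T
T | T | T
The columns φ and ψ agree on every row.

Yes, they are logically equivalent.


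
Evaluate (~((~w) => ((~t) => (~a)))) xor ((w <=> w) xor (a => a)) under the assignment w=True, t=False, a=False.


Substitute w=True, t=False, a=False:
~w = False
~t = True
~a = True
(~t) => (~a) = True => True = True
(~w) => ((~t) => (~a)) = False => True = True
~((~w) => ((~t) => (~a))) = False
w <=> w = True <=> True = True
a => a = False => False = True
(w <=> w) xor (a => a) = True xor True = False
(~((~w) => ((~t) => (~a)))) xor ((w <=> w) xor (a => a)) = False xor False = False

False


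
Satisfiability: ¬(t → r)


Search for a satisfying assignment over {r, t}.
Try r=F, t=T: the formula evaluates to T.
A satisfying assignment exists.

Satisfiable.


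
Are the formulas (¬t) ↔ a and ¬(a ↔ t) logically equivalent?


Compare truth tables:
a | t | φ | ψ
-------------
F | F | F | F
T | F | T | T
F | T | T | T
T | T | F | F
The columns φ and ψ agree on every row.

Yes, they are logically equivalent.


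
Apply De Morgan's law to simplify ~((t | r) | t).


De Morgan: the negation of a disjunction is the conjunction of the negations.
Distribute ~ across |, flipping it to &, and negate each literal.

((~t) & (~r)) & (~t)


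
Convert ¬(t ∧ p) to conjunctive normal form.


Step 1: Apply De Morgan: ¬(t ∧ p) = ¬t ∨ ¬p.

(¬t) ∨ (¬p)


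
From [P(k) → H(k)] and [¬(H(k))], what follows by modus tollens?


Modus tollens: from (P → Q) and ¬Q, infer ¬P.
Q = 'H(k)' is denied; since P → Q, P must also fail.

Not (P(k)).


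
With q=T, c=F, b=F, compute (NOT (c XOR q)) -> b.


Substitute q=T, c=F, b=F:
c XOR q = F XOR T = T
NOT (c XOR q) = F
(NOT (c XOR q)) -> b = F -> F = T

T


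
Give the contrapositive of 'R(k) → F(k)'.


The contrapositive of (P → Q) is (¬Q → ¬P); it is logically equivalent to the original.
Here P = 'R(k)' and Q = 'F(k)'.

If not (F(k)), then not (R(k)).


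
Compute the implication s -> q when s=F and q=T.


Implication is false only when antecedent is true and consequent is false.
Substitute: s=F, q=T.
F -> T evaluates to T.

T


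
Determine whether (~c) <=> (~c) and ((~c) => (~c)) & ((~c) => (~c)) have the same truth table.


Compare truth tables:
c | φ | ψ
---------
False | True | True
True | True | True
The columns φ and ψ agree on every row.

Yes, they are logically equivalent.


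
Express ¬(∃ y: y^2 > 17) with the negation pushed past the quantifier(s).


¬(∀ x: φ) = ∃ x: ¬φ, and ¬(∃ x: φ) = ∀ x: ¬φ.
Apply to the existential statement.

∀ y: ¬(y^2 > 17)


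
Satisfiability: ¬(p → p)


Check all 2 assignments over {p}:
p | φ
-----
F | F
T | F
No assignment makes the formula true.

Unsatisfiable.


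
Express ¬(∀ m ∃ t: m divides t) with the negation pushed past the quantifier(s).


Negation flips each quantifier (∀↔∃) and negates the inner predicate.
¬(∀ m ∃ t: φ) = ∃ m ∀ t: ¬φ.

∃ m ∀ t: ¬(m divides t)


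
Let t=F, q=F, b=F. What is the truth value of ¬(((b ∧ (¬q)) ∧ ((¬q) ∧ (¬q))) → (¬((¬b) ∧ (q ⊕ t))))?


Substitute t=F, q=F, b=F:
… (earlier sub-steps elided)
¬q = T
¬q = T
(¬q) ∧ (¬q) = T ∧ T = T
(b ∧ (¬q)) ∧ ((¬q) ∧ (¬q)) = F ∧ T = F
¬b = T
q ⊕ t = F ⊕ F = F
(¬b) ∧ (q ⊕ t) = T ∧ F = F
¬((¬b) ∧ (q ⊕ t)) = T
((b ∧ (¬q)) ∧ ((¬q) ∧ (¬q))) → (¬((¬b) ∧ (q ⊕ t))) = F → T = T
¬(((b ∧ (¬q)) ∧ ((¬q) ∧ (¬q))) → (¬((¬b) ∧ (q ⊕ t)))) = F

F


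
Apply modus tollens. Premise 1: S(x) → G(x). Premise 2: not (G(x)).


Modus tollens: from (P → Q) and ¬Q, infer ¬P.
Q = 'G(x)' is denied; since P → Q, P must also fail.

Not (S(x)).


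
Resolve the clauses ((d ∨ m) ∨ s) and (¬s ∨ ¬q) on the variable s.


The clauses contain complementary literals s and ¬s.
Resolution eliminates this pair and disjoins the remaining literals (merging duplicates).

((d ∨ m) ∨ ¬q)


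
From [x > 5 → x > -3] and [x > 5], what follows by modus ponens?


Modus ponens: from (P → Q) and P, infer Q.
P = 'x > 5' is asserted, and P → Q holds, so Q follows.

x > -3.


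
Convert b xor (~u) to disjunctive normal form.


Step 1: b ⊕ (¬u) is true exactly when they disagree: (b ∧ ¬(¬u)) ∨ (¬b ∧ (¬u)).
Step 2: Eliminate any double negations (¬¬X = X).

(b & u) | ((~b) & (~u))


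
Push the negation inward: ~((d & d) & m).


De Morgan: the negation of a conjunction is the disjunction of the negations.
Distribute ~ across &, flipping it to |, and negate each literal.

((~d) | (~d)) | (~m)


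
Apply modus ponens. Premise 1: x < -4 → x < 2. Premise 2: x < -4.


Modus ponens: from (P → Q) and P, infer Q.
P = 'x < -4' is asserted, and P → Q holds, so Q follows.

x < 2.


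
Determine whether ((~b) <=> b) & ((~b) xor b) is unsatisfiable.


Truth table over {b}:
b | φ
-----
False | False
True | False
Every row is false.

Yes, it is a contradiction.


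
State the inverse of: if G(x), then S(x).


The inverse of (P → Q) is (¬P → ¬Q). It is equivalent to the converse, not to the original.
Here P = 'G(x)' and Q = 'S(x)'.

If not (G(x)), then not (S(x)).


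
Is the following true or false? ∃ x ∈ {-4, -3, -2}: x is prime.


Evaluate the predicate on each element: -4:F, -3:F, -2:F.
No element satisfies the predicate.

F


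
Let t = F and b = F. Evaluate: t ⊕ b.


Exclusive or is true when exactly one operand is true.
Substitute: t=F, b=F.
F ⊕ F evaluates to F.

F


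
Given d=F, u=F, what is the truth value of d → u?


Implication is false only when antecedent is true and consequent is false.
Substitute: d=F, u=F.
F → F evaluates to T.

T


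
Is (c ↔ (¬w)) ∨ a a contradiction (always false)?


Truth table over {a, c, w}:
a | c | w | φ
-------------
F | F | F | F
T | F | F | T
F | T | F | T
T | T | F | T
F | F | T | T
T | F | T | T
F | T | T | F
T | T | T | T
Satisfying assignment at row 2: a=T, c=F, w=F gives T.

No, it is not a contradiction.


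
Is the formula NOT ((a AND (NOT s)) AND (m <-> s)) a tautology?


Build the truth table over {a, m, s}:
a | m | s | φ
-------------
F | F | F | T
T | F | F | F
F | T | F | T
T | T | F | T
F | F | T | T
T | F | T | T
F | T | T | T
T | T | T | T
Counterexample at row 2: with a=T, m=F, s=F, the formula is F.

No, it is not a tautology.


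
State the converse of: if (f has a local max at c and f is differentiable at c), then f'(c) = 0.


The converse of (P → Q) is (Q → P). It is not in general equivalent to the original.
Here P = '(f has a local max at c and f is differentiable at c)' and Q = 'f'(c) = 0'.

If f'(c) = 0, then (f has a local max at c and f is differentiable at c).


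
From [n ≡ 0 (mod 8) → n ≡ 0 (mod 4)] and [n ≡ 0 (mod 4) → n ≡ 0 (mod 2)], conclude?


Hypothetical syllogism: from (P → Q) and (Q → R), infer (P → R).
Chain the two implications through the shared middle term 'n ≡ 0 (mod 4)'.

n ≡ 0 (mod 8) → n ≡ 0 (mod 2)


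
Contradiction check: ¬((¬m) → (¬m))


Truth table over {m}:
m | φ
-----
F | F
T | F
Every row is false.

Yes, it is a contradiction.


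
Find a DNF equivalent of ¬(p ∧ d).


Step 1: Apply De Morgan: ¬(p ∧ d) = ¬p ∨ ¬d.

(¬p) ∨ (¬d)


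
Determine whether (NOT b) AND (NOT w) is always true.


Build the truth table over {b, w}:
b | w | φ
---------
F | F | T
T | F | F
F | T | F
T | T | F
Counterexample at row 2: with b=T, w=F, the formula is F.

No, it is not a tautology.


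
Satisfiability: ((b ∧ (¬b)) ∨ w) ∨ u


Search for a satisfying assignment over {b, u, w}.
Try b=F, u=T, w=F: the formula evaluates to T.
A satisfying assignment exists.

Satisfiable.


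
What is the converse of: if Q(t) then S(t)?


The converse of (P → Q) is (Q → P). It is not in general equivalent to the original.
Here P = 'Q(t)' and Q = 'S(t)'.

If S(t), then Q(t).


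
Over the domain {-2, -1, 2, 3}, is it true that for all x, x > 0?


Evaluate the predicate on each element: -2:F, -1:F, 2:T, 3:T.
Counterexample x = -2 fails the predicate.

F


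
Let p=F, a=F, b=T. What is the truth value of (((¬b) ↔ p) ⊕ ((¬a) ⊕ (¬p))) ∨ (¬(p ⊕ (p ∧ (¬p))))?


Substitute p=F, a=F, b=T:
… (earlier sub-steps elided)
(¬b) ↔ p = F ↔ F = T
¬a = T
¬p = T
(¬a) ⊕ (¬p) = T ⊕ T = F
((¬b) ↔ p) ⊕ ((¬a) ⊕ (¬p)) = T ⊕ F = T
¬p = T
p ∧ (¬p) = F ∧ T = F
p ⊕ (p ∧ (¬p)) = F ⊕ F = F
¬(p ⊕ (p ∧ (¬p))) = T
(((¬b) ↔ p) ⊕ ((¬a) ⊕ (¬p))) ∨ (¬(p ⊕ (p ∧ (¬p)))) = T ∨ T = T

T


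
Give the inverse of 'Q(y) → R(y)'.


The inverse of (P → Q) is (¬P → ¬Q). It is equivalent to the converse, not to the original.
Here P = 'Q(y)' and Q = 'R(y)'.

If not (Q(y)), then not (R(y)).


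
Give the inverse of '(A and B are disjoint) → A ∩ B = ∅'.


The inverse of (P → Q) is (¬P → ¬Q). It is equivalent to the converse, not to the original.
Here P = '(A and B are disjoint)' and Q = 'A ∩ B = ∅'.

If not ((A and B are disjoint)), then not (A ∩ B = ∅).


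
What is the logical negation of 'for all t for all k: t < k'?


Negation flips each quantifier (∀↔∃) and negates the inner predicate.
¬(for all t for all k: φ) = there exists t there exists k: ¬φ.

there exists t there exists k: NOT(t < k)


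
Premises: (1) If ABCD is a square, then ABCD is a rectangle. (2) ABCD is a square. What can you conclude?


Modus ponens: from (P → Q) and P, infer Q.
P = 'ABCD is a square' is asserted, and P → Q holds, so Q follows.

ABCD is a rectangle.


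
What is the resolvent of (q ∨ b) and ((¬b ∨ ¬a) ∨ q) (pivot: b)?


The clauses contain complementary literals b and ¬b.
Resolution eliminates this pair and disjoins the remaining literals (merging duplicates).

(q ∨ ¬a)


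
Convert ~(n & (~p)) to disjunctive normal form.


Step 1: Apply De Morgan: ¬(n ∧ (¬p)) = ¬n ∨ ¬(¬p).
Step 2: Eliminate any double negations (¬¬X = X).

(~n) | p


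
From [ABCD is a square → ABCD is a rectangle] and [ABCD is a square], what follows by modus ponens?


Modus ponens: from (P → Q) and P, infer Q.
P = 'ABCD is a square' is asserted, and P → Q holds, so Q follows.

ABCD is a rectangle.


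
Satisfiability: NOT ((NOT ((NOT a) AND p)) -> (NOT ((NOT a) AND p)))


Check all 4 assignments over {a, p}:
a | p | φ
---------
F | F | F
T | F | F
F | T | F
T | T | F
No assignment makes the formula true.

Unsatisfiable.


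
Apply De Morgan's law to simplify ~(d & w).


De Morgan: the negation of a conjunction is the disjunction of the negations.
Distribute ~ across &, flipping it to |, and negate each literal.

(~d) | (~w)


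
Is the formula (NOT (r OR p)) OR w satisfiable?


Search for a satisfying assignment over {p, r, w}.
Try p=F, r=F, w=F: the formula evaluates to T.
A satisfying assignment exists.

Satisfiable.


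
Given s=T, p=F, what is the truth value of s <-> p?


Biconditional is true when both operands have the same truth value.
Substitute: s=T, p=F.
T <-> F evaluates to F.

F


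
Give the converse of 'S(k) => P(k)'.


The converse of (P → Q) is (Q → P). It is not in general equivalent to the original.
Here P = 'S(k)' and Q = 'P(k)'.

If P(k), then S(k).


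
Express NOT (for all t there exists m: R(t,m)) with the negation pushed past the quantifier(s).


Negation flips each quantifier (∀↔∃) and negates the inner predicate.
¬(for all t there exists m: φ) = there exists t for all m: ¬φ.

there exists t for all m: NOT(R(t,m))


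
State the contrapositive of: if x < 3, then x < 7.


The contrapositive of (P → Q) is (¬Q → ¬P); it is logically equivalent to the original.
Here P = 'x < 3' and Q = 'x < 7'.

If not (x < 7), then not (x < 3).


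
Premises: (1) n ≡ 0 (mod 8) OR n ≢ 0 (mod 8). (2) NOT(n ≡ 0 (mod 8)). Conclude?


Disjunctive syllogism: from (P ∨ Q) and ¬P, infer Q.
One disjunct, 'n ≡ 0 (mod 8)', is ruled out; the other must hold.

n ≢ 0 (mod 8)


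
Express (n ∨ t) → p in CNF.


Step 1: Rewrite as ¬(n ∨ t) ∨ p = (¬n ∧ ¬t) ∨ p.
Step 2: Distribute ∨ over ∧.

((¬n) ∨ p) ∧ ((¬t) ∨ p)


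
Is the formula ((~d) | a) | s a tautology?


Build the truth table over {a, d, s}:
a | d | s | φ
-------------
False | False | False | True
True | False | False | True
False | True | False | False
True | True | False | True
False | False | True | True
True | False | True | True
False | True | True | True
True | True | True | True
Counterexample at row 3: with a=False, d=True, s=False, the formula is False.

No, it is not a tautology.


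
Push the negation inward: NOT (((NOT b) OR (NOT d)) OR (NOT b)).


De Morgan: the negation of a disjunction is the conjunction of the negations.
Distribute NOT across OR, flipping it to AND, and negate each literal.

(b AND d) AND b


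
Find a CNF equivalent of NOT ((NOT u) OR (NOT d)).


Step 1: Apply De Morgan: ¬((¬u) ∨ (¬d)) = ¬(¬u) ∧ ¬(¬d).
Step 2: Eliminate any double negations (¬¬X = X).

u AND d


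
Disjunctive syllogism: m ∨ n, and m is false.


Disjunctive syllogism: from (P ∨ Q) and ¬P, infer Q.
One disjunct, 'm', is ruled out; the other must hold.

n


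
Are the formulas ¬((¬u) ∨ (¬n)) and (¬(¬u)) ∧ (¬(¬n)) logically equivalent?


Compare truth tables:
n | u | φ | ψ
-------------
F | F | F | F
T | F | F | F
F | T | F | F
T | T | T | T
The columns φ and ψ agree on every row.

Yes, they are logically equivalent.


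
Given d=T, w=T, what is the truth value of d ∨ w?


Disjunction is false only when both operands are false.
Substitute: d=T, w=T.
T ∨ T evaluates to T.

T


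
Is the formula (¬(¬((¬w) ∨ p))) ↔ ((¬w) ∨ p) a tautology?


Build the truth table over {p, w}:
p | w | φ
---------
F | F | T
T | F | T
F | T | T
T | T | T
Every row evaluates to true.

Yes, it is a tautology.


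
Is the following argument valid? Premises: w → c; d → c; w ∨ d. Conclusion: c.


This matches the form of proof by cases: the conclusion follows in every model of the premises.

Valid.


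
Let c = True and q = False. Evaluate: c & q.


Conjunction is true only when both operands are true.
Substitute: c=True, q=False.
True & False evaluates to False.

False


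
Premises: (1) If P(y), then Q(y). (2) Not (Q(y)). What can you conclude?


Modus tollens: from (P → Q) and ¬Q, infer ¬P.
Q = 'Q(y)' is denied; since P → Q, P must also fail.

Not (P(y)).


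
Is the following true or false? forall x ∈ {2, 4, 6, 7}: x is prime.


Evaluate the predicate on each element: 2:True, 4:False, 6:False, 7:True.
Counterexample x = 4 fails the predicate.

False


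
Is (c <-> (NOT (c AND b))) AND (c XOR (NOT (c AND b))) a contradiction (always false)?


Truth table over {b, c}:
b | c | φ
---------
F | F | F
T | F | F
F | T | F
T | T | F
Every row is false.

Yes, it is a contradiction.


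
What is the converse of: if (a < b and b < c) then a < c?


The converse of (P → Q) is (Q → P). It is not in general equivalent to the original.
Here P = '(a < b and b < c)' and Q = 'a < c'.

If a < c, then (a < b and b < c).


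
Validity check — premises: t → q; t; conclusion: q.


This matches the form of modus ponens: the conclusion follows in every model of the premises.

Valid.


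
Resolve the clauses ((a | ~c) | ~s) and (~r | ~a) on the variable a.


The clauses contain complementary literals a and ~a.
Resolution eliminates this pair and disjoins the remaining literals (merging duplicates).

((~s | ~c) | ~r)


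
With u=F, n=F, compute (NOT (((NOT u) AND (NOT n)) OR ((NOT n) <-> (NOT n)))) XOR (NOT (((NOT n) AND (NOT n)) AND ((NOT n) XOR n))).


Substitute u=F, n=F:
… (earlier sub-steps elided)
((NOT u) AND (NOT n)) OR ((NOT n) <-> (NOT n)) = T OR T = T
NOT (((NOT u) AND (NOT n)) OR ((NOT n) <-> (NOT n))) = F
NOT n = T
NOT n = T
(NOT n) AND (NOT n) = T AND T = T
NOT n = T
(NOT n) XOR n = T XOR F = T
((NOT n) AND (NOT n)) AND ((NOT n) XOR n) = T AND T = T
NOT (((NOT n) AND (NOT n)) AND ((NOT n) XOR n)) = F
(NOT (((NOT u) AND (NOT n)) OR ((NOT n) <-> (NOT n)))) XOR (NOT (((NOT n) AND (NOT n)) AND ((NOT n) XOR n))) = F XOR F = F

F


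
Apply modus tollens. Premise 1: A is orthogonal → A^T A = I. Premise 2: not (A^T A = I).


Modus tollens: from (P → Q) and ¬Q, infer ¬P.
Q = 'A^T A = I' is denied; since P → Q, P must also fail.

Not (A is orthogonal).


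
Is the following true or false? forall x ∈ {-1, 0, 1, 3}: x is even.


Evaluate the predicate on each element: -1:False, 0:True, 1:False, 3:False.
Counterexample x = -1 fails the predicate.

False


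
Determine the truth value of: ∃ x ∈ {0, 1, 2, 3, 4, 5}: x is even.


Evaluate the predicate on each element: 0:T, 1:F, 2:T, 3:F, 4:T, 5:F.
Witness x = 0 satisfies the predicate.

T


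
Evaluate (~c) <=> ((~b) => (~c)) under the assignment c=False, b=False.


Substitute c=False, b=False:
~c = True
~b = True
~c = True
(~b) => (~c) = True => True = True
(~c) <=> ((~b) => (~c)) = True <=> True = True

True


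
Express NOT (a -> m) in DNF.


Step 1: Rewrite implication then negate: ¬(¬a ∨ m) = a ∧ ¬m.

a AND (NOT m)


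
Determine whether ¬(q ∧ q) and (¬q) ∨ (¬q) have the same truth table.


Compare truth tables:
q | φ | ψ
---------
F | T | T
T | F | F
The columns φ and ψ agree on every row.

Yes, they are logically equivalent.


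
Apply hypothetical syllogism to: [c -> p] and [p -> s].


Hypothetical syllogism: from (P → Q) and (Q → R), infer (P → R).
Chain the two implications through the shared middle term 'p'.

c -> s


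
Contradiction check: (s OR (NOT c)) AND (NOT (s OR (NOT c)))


Truth table over {c, s}:
c | s | φ
---------
F | F | F
T | F | F
F | T | F
T | T | F
Every row is false.

Yes, it is a contradiction.


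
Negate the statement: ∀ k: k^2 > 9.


¬(∀ x: φ) = ∃ x: ¬φ, and ¬(∃ x: φ) = ∀ x: ¬φ.
Apply to the universal statement.

∃ k: ¬(k^2 > 9)


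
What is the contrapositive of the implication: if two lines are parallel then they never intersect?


The contrapositive of (P → Q) is (¬Q → ¬P); it is logically equivalent to the original.
Here P = 'two lines are parallel' and Q = 'they never intersect'.

If not (they never intersect), then not (two lines are parallel).


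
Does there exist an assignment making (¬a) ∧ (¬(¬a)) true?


Check all 2 assignments over {a}:
a | φ
-----
F | F
T | F
No assignment makes the formula true.

Unsatisfiable.


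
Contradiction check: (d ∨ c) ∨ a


Truth table over {a, c, d}:
a | c | d | φ
-------------
F | F | F | F
T | F | F | T
F | T | F | T
T | T | F | T
F | F | T | T
T | F | T | T
F | T | T | T
T | T | T | T
Satisfying assignment at row 2: a=T, c=F, d=F gives T.

No, it is not a contradiction.


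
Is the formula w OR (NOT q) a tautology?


Build the truth table over {q, w}:
q | w | φ
---------
F | F | T
T | F | F
F | T | T
T | T | T
Counterexample at row 2: with q=T, w=F, the formula is F.

No, it is not a tautology.


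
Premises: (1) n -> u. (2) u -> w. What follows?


Hypothetical syllogism: from (P → Q) and (Q → R), infer (P → R).
Chain the two implications through the shared middle term 'u'.

n -> w


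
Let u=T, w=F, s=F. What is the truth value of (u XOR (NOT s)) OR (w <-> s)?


Substitute u=T, w=F, s=F:
NOT s = T
u XOR (NOT s) = T XOR T = F
w <-> s = F <-> F = T
(u XOR (NOT s)) OR (w <-> s) = F OR T = T

T


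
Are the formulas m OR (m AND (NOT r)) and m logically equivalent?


Compare truth tables:
m | r | φ | ψ
-------------
F | F | F | F
T | F | T | T
F | T | F | F
T | T | T | T
The columns φ and ψ agree on every row.

Yes, they are logically equivalent.


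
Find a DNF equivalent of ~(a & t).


Step 1: Apply De Morgan: ¬(a ∧ t) = ¬a ∨ ¬t.

(~a) | (~t)


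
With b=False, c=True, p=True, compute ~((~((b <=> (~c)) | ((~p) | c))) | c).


Substitute b=False, c=True, p=True:
~c = False
b <=> (~c) = False <=> False = True
~p = False
(~p) | c = False | True = True
(b <=> (~c)) | ((~p) | c) = True | True = True
~((b <=> (~c)) | ((~p) | c)) = False
(~((b <=> (~c)) | ((~p) | c))) | c = False | True = True
~((~((b <=> (~c)) | ((~p) | c))) | c) = False

False


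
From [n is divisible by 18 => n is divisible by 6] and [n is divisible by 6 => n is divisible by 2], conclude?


Hypothetical syllogism: from (P → Q) and (Q → R), infer (P → R).
Chain the two implications through the shared middle term 'n is divisible by 6'.

n is divisible by 18 => n is divisible by 2


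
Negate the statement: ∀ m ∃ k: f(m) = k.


Negation flips each quantifier (∀↔∃) and negates the inner predicate.
¬(∀ m ∃ k: φ) = ∃ m ∀ k: ¬φ.

∃ m ∀ k: ¬(f(m) = k)


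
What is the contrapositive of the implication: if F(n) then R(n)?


The contrapositive of (P → Q) is (¬Q → ¬P); it is logically equivalent to the original.
Here P = 'F(n)' and Q = 'R(n)'.

If not (R(n)), then not (F(n)).


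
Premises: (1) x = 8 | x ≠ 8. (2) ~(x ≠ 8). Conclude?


Disjunctive syllogism: from (P ∨ Q) and ¬P, infer Q.
One disjunct, 'x ≠ 8', is ruled out; the other must hold.

x = 8


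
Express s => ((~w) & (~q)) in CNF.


Step 1: Rewrite s → ((¬w) ∧ (¬q)) as ¬s ∨ ((¬w) ∧ (¬q)).
Step 2: Distribute ∨ over ∧.

((~s) | (~w)) & ((~s) | (~q))


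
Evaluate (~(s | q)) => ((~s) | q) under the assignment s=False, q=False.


Substitute s=False, q=False:
s | q = False | False = False
~(s | q) = True
~s = True
(~s) | q = True | False = True
(~(s | q)) => ((~s) | q) = True => True = True

True


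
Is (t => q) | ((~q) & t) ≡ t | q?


Compare truth tables:
q | t | φ | ψ
-------------
False | False | True | False
True | False | True | True
False | True | True | True
True | True | True | True
They differ at row 1 (q=False, t=False): φ=True but ψ=False.

No, they are not logically equivalent.


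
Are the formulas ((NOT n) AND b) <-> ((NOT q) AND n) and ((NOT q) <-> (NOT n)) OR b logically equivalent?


Compare truth tables:
b | n | q | φ | ψ
-----------------
F | F | F | T | T
T | F | F | F | T
F | T | F | F | F
T | T | F | F | T
F | F | T | T | F
T | F | T | F | T
F | T | T | T | T
T | T | T | T | T
They differ at row 2 (b=T, n=F, q=F): φ=F but ψ=T.

No, they are not logically equivalent.


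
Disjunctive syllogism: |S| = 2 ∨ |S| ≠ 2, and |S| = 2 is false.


Disjunctive syllogism: from (P ∨ Q) and ¬P, infer Q.
One disjunct, '|S| = 2', is ruled out; the other must hold.

|S| ≠ 2


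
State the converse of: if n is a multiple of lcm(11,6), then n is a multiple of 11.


The converse of (P → Q) is (Q → P). It is not in general equivalent to the original.
Here P = 'n is a multiple of lcm(11,6)' and Q = 'n is a multiple of 11'.

If n is a multiple of 11, then n is a multiple of lcm(11,6).


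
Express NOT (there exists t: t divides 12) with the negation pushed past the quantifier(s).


¬(for all x: φ) = there exists x: ¬φ, and ¬(there exists x: φ) = for all x: ¬φ.
Apply to the existential statement.

for all t: NOT(t divides 12)


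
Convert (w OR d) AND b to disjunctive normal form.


Step 1: Distribute ∧ over ∨: (w ∨ d) ∧ b = (w ∧ b) ∨ (d ∧ b).

(w AND b) OR (d AND b)


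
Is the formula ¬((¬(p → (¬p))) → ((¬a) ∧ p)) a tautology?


Build the truth table over {a, p}:
a | p | φ
---------
F | F | F
T | F | F
F | T | F
T | T | T
Counterexample at row 1: with a=F, p=F, the formula is F.

No, it is not a tautology.


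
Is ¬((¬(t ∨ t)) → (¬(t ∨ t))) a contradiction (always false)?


Truth table over {t}:
t | φ
-----
F | F
T | F
Every row is false.

Yes, it is a contradiction.


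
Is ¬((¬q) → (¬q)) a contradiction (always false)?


Truth table over {q}:
q | φ
-----
F | F
T | F
Every row is false.

Yes, it is a contradiction.


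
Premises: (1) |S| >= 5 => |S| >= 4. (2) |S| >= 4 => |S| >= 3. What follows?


Hypothetical syllogism: from (P → Q) and (Q → R), infer (P → R).
Chain the two implications through the shared middle term '|S| >= 4'.

|S| >= 5 => |S| >= 3


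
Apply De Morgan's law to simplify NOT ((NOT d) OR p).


De Morgan: the negation of a disjunction is the conjunction of the negations.
Distribute NOT across OR, flipping it to AND, and negate each literal.

d AND (NOT p)


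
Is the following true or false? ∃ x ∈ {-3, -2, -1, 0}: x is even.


Evaluate the predicate on each element: -3:F, -2:T, -1:F, 0:T.
Witness x = -2 satisfies the predicate.

T


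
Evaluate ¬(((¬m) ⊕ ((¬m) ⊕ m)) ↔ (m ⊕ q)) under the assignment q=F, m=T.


Substitute q=F, m=T:
¬m = F
¬m = F
(¬m) ⊕ m = F ⊕ T = T
(¬m) ⊕ ((¬m) ⊕ m) = F ⊕ T = T
m ⊕ q = T ⊕ F = T
((¬m) ⊕ ((¬m) ⊕ m)) ↔ (m ⊕ q) = T ↔ T = T
¬(((¬m) ⊕ ((¬m) ⊕ m)) ↔ (m ⊕ q)) = F

F


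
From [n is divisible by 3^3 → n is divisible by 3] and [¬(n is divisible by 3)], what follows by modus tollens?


Modus tollens: from (P → Q) and ¬Q, infer ¬P.
Q = 'n is divisible by 3' is denied; since P → Q, P must also fail.

Not (n is divisible by 3^3).


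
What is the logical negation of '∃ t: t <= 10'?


¬(∀ x: φ) = ∃ x: ¬φ, and ¬(∃ x: φ) = ∀ x: ¬φ.
Apply to the existential statement.

∀ t: ¬(t <= 10)


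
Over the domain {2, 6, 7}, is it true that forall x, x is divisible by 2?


Evaluate the predicate on each element: 2:True, 6:True, 7:False.
Counterexample x = 7 fails the predicate.

False


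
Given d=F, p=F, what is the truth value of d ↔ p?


Biconditional is true when both operands have the same truth value.
Substitute: d=F, p=F.
F ↔ F evaluates to T.

T


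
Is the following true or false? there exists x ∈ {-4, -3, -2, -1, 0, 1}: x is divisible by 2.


Evaluate the predicate on each element: -4:T, -3:F, -2:T, -1:F, 0:T, 1:F.
Witness x = -4 satisfies the predicate.

T


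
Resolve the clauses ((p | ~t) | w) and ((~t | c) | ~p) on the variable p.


The clauses contain complementary literals p and ~p.
Resolution eliminates this pair and disjoins the remaining literals (merging duplicates).

((w | ~t) | c)


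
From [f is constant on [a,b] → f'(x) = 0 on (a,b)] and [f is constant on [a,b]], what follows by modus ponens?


Modus ponens: from (P → Q) and P, infer Q.
P = 'f is constant on [a,b]' is asserted, and P → Q holds, so Q follows.

f'(x) = 0 on (a,b).


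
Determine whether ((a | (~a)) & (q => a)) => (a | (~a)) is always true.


Build the truth table over {a, q}:
a | q | φ
---------
False | False | True
True | False | True
False | True | True
True | True | True
Every row evaluates to true.

Yes, it is a tautology.


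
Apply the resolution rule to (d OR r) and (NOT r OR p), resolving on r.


The clauses contain complementary literals r and NOTr.
Resolution eliminates this pair and disjoins the remaining literals (merging duplicates).

(d OR p)


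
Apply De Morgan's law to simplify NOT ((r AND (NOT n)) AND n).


De Morgan: the negation of a conjunction is the disjunction of the negations.
Distribute NOT across AND, flipping it to OR, and negate each literal.

((NOT r) OR n) OR (NOT n)


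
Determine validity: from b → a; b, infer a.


This matches the form of modus ponens: the conclusion follows in every model of the premises.

Valid.


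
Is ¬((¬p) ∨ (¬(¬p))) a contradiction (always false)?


Truth table over {p}:
p | φ
-----
F | F
T | F
Every row is false.

Yes, it is a contradiction.


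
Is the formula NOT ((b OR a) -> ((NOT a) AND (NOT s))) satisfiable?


Search for a satisfying assignment over {a, b, s}.
Try a=T, b=F, s=F: the formula evaluates to T.
A satisfying assignment exists.

Satisfiable.


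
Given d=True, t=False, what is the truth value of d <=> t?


Biconditional is true when both operands have the same truth value.
Substitute: d=True, t=False.
True <=> False evaluates to False.

False


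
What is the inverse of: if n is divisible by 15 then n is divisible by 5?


The inverse of (P → Q) is (¬P → ¬Q). It is equivalent to the converse, not to the original.
Here P = 'n is divisible by 15' and Q = 'n is divisible by 5'.

If not (n is divisible by 15), then not (n is divisible by 5).


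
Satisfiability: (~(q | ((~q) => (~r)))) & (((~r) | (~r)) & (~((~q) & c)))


Check all 8 assignments over {c, q, r}:
c | q | r | φ
-------------
False | False | False | False
True | False | False | False
False | True | False | False
True | True | False | False
False | False | True | False
True | False | True | False
False | True | True | False
True | True | True | False
No assignment makes the formula true.

Unsatisfiable.


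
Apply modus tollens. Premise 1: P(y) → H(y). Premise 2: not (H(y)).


Modus tollens: from (P → Q) and ¬Q, infer ¬P.
Q = 'H(y)' is denied; since P → Q, P must also fail.

Not (P(y)).


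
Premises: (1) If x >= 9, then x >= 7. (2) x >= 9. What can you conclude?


Modus ponens: from (P → Q) and P, infer Q.
P = 'x >= 9' is asserted, and P → Q holds, so Q follows.

x >= 7.


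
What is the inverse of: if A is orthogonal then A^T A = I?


The inverse of (P → Q) is (¬P → ¬Q). It is equivalent to the converse, not to the original.
Here P = 'A is orthogonal' and Q = 'A^T A = I'.

If not (A is orthogonal), then not (A^T A = I).


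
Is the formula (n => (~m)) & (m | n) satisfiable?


Search for a satisfying assignment over {m, n}.
Try m=True, n=False: the formula evaluates to True.
A satisfying assignment exists.

Satisfiable.


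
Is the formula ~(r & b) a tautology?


Build the truth table over {b, r}:
b | r | φ
---------
False | False | True
True | False | True
False | True | True
True | True | False
Counterexample at row 4: with b=True, r=True, the formula is False.

No, it is not a tautology.


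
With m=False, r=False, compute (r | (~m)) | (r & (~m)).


Substitute m=False, r=False:
~m = True
r | (~m) = False | True = True
~m = True
r & (~m) = False & True = False
(r | (~m)) | (r & (~m)) = True | False = True

True


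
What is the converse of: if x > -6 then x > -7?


The converse of (P → Q) is (Q → P). It is not in general equivalent to the original.
Here P = 'x > -6' and Q = 'x > -7'.

If x > -7, then x > -6.


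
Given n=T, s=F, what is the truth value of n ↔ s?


Biconditional is true when both operands have the same truth value.
Substitute: n=T, s=F.
T ↔ F evaluates to F.

F


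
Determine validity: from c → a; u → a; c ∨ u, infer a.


This matches the form of proof by cases: the conclusion follows in every model of the premises.

Valid.


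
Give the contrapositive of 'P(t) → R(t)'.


The contrapositive of (P → Q) is (¬Q → ¬P); it is logically equivalent to the original.
Here P = 'P(t)' and Q = 'R(t)'.

If not (R(t)), then not (P(t)).


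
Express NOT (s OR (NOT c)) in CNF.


Step 1: Apply De Morgan: ¬(s ∨ (¬c)) = ¬s ∧ ¬(¬c).
Step 2: Eliminate any double negations (¬¬X = X).

(NOT s) AND c


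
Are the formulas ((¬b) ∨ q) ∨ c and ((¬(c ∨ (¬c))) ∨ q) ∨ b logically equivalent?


Compare truth tables:
b | c | q | φ | ψ
-----------------
F | F | F | T | F
T | F | F | F | T
F | T | F | T | F
T | T | F | T | T
F | F | T | T | T
T | F | T | T | T
F | T | T | T | T
T | T | T | T | T
They differ at row 1 (b=F, c=F, q=F): φ=T but ψ=F.

No, they are not logically equivalent.


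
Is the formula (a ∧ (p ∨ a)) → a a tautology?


Build the truth table over {a, p}:
a | p | φ
---------
F | F | T
T | F | T
F | T | T
T | T | T
Every row evaluates to true.

Yes, it is a tautology.


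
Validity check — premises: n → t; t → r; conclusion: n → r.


This matches the form of hypothetical syllogism: the conclusion follows in every model of the premises.

Valid.


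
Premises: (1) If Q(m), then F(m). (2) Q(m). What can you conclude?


Modus ponens: from (P → Q) and P, infer Q.
P = 'Q(m)' is asserted, and P → Q holds, so Q follows.

F(m).


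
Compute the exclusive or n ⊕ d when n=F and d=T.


Exclusive or is true when exactly one operand is true.
Substitute: n=F, d=T.
F ⊕ T evaluates to T.

T


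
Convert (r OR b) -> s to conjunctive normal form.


Step 1: Rewrite as ¬(r ∨ b) ∨ s = (¬r ∧ ¬b) ∨ s.
Step 2: Distribute ∨ over ∧.

((NOT r) OR s) AND ((NOT b) OR s)


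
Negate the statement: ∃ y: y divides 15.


¬(∀ x: φ) = ∃ x: ¬φ, and ¬(∃ x: φ) = ∀ x: ¬φ.
Apply to the existential statement.

∀ y: ¬(y divides 15)


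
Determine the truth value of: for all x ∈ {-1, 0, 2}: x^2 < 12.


Evaluate the predicate on each element: -1:T, 0:T, 2:T.
Every element satisfies the predicate.

T


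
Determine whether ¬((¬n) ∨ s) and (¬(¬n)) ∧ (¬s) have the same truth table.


Compare truth tables:
n | s | φ | ψ
-------------
F | F | F | F
T | F | T | T
F | T | F | F
T | T | F | F
The columns φ and ψ agree on every row.

Yes, they are logically equivalent.


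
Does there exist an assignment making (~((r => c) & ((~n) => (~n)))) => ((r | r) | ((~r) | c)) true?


Search for a satisfying assignment over {c, n, r}.
Try c=False, n=False, r=False: the formula evaluates to True.
A satisfying assignment exists.

Satisfiable.


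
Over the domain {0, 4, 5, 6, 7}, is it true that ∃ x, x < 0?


Evaluate the predicate on each element: 0:F, 4:F, 5:F, 6:F, 7:F.
No element satisfies the predicate.

F


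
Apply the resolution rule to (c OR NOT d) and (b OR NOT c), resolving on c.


The clauses contain complementary literals c and NOTc.
Resolution eliminates this pair and disjoins the remaining literals (merging duplicates).

(NOT d OR b)


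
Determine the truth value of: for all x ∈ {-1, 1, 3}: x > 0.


Evaluate the predicate on each element: -1:F, 1:T, 3:T.
Counterexample x = -1 fails the predicate.

F


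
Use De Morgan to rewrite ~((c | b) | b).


De Morgan: the negation of a disjunction is the conjunction of the negations.
Distribute ~ across |, flipping it to &, and negate each literal.

((~c) & (~b)) & (~b)


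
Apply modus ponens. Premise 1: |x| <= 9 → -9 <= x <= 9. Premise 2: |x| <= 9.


Modus ponens: from (P → Q) and P, infer Q.
P = '|x| <= 9' is asserted, and P → Q holds, so Q follows.

-9 <= x <= 9.


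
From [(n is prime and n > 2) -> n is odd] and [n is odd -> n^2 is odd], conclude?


Hypothetical syllogism: from (P → Q) and (Q → R), infer (P → R).
Chain the two implications through the shared middle term 'n is odd'.

(n is prime and n > 2) -> n^2 is odd


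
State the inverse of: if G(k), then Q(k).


The inverse of (P → Q) is (¬P → ¬Q). It is equivalent to the converse, not to the original.
Here P = 'G(k)' and Q = 'Q(k)'.

If not (G(k)), then not (Q(k)).
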